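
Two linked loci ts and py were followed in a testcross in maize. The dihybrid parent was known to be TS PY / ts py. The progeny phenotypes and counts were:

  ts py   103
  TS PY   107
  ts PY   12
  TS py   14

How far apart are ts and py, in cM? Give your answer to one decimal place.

The recombinant classes are TS py and ts PY: 14 + 12 = 26.
Recombination frequency = 26/236 = 0.1102 ≈ 11.0%, i.e. 11.0 cM.

11.0 cM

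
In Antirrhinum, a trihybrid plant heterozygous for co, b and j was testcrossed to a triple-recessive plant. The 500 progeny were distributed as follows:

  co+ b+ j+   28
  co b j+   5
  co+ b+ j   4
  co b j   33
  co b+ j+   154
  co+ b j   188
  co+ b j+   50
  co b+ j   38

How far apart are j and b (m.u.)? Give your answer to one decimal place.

19.4 m.u.

The two most frequent reciprocal classes, co b+ j+ and co+ b j, are the parental types, so the F1 was co b+ j+ / co+ b j.
The two rarest classes, co b j+ and co+ b+ j, are the double crossovers. Comparing them with the parentals, only the b allele has switched, so b is the middle locus and the order is j – b – co.
Crossovers in the j–b interval produce the single-crossover classes co b+ j and co+ b j+ (38 + 50 = 88) plus the double crossovers (9).
RF(j–b) = (88 + 9) / 500 = 97/500 = 0.1940 → 19.4 m.u.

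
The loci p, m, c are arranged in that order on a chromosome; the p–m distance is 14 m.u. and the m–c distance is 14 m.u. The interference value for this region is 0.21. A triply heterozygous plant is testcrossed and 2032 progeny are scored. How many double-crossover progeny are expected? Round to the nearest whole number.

Map distances give recombination frequencies of 0.140 and 0.140 for the two intervals.
With interference 0.21 (so coincidence = 0.79), expected double-crossover frequency = 0.140 × 0.140 × 0.79 = 0.01548.
Expected number = 0.01548 × 2032 = 31.46 ≈ 31.

31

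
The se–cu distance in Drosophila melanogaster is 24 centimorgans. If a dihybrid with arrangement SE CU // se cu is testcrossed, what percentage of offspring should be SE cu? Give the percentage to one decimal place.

A map distance of 24 centimorgans corresponds to a recombination frequency of 0.240.
The F1 is SE CU / se cu, so SE cu is a recombinant gamete class with expected frequency r/2 = 0.240/2 = 0.1200.
That is 0.1200 = 12.0% of the progeny.

12.0%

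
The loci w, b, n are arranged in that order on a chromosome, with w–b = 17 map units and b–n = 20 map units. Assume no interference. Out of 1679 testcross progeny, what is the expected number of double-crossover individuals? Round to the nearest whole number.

Map distances give recombination frequencies of 0.170 and 0.200 for the two intervals.
With no interference, expected double-crossover frequency = 0.170 × 0.200 = 0.03400.
Expected number = 0.03400 × 1679 = 57.09 ≈ 57.

57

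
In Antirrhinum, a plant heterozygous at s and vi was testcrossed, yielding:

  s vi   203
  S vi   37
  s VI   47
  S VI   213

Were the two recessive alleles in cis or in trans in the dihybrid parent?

The two most frequent classes are S VI (213) and s vi (203); these are the parental (non-recombinant) types.
So the F1 carried S VI on one chromosome and s vi on the other — the recessive alleles are on the same chromosome (cis / coupling).

cis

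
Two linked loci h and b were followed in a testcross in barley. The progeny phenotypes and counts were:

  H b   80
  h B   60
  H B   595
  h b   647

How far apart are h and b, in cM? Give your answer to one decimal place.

The two most frequent classes, H B (595) and h b (647), are the parental types, so the F1 was H B / h b.
The recombinant classes are H b and h B: 80 + 60 = 140.
Recombination frequency = 140/1382 = 0.1013 ≈ 10.1%, i.e. 10.1 cM.

10.1 cM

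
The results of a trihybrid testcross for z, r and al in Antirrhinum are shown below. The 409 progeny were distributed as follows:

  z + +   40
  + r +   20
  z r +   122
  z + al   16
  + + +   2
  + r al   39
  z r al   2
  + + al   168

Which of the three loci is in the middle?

The two most frequent reciprocal classes, + + al and z r +, are the parental types, so the F1 was + + al / z r +.
The two rarest classes, + + + and z r al, are the double crossovers. Comparing them with the parentals, only the al allele has switched, so al is the middle locus and the order is r – al – z.

al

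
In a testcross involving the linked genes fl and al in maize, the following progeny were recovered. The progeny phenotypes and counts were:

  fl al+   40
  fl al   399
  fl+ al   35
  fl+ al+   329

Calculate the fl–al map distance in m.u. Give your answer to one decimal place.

The two most frequent classes, fl+ al+ (329) and fl al (399), are the parental types, so the F1 was fl+ al+ / fl al.
The recombinant classes are fl+ al and fl al+: 35 + 40 = 75.
Recombination frequency = 75/803 = 0.0934 ≈ 9.3%, i.e. 9.3 m.u.

9.3 m.u.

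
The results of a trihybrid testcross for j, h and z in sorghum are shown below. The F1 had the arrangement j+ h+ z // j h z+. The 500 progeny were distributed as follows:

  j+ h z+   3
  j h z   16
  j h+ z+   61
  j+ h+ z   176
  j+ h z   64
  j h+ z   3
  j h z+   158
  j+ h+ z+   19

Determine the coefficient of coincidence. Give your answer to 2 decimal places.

The two rarest classes, j h+ z and j+ h z+, are the double crossovers. Comparing them with the parentals, only the j allele has switched, so j is the middle locus and the order is z – j – h.
z–j: (35 + 6)/500 = 0.0820; j–h: (125 + 6)/500 = 0.2620.
Expected DCO frequency = 0.0820 × 0.2620 ≈ 0.02148; observed = 6/500 ≈ 0.01200.
Coefficient of coincidence = 0.01200/0.02148 ≈ 0.56.

0.56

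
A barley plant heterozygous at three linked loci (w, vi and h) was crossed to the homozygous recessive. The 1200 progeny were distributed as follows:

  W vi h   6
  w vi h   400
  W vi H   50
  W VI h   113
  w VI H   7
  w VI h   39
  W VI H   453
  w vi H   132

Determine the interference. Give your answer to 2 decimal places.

0.41

The two most frequent reciprocal classes, w vi h and W VI H, are the parental types, so the F1 was w vi h / W VI H.
The two rarest classes, W vi h and w VI H, are the double crossovers. Comparing them with the parentals, only the w allele has switched, so w is the middle locus and the order is h – w – vi.
h–w: (245 + 13)/1200 = 0.2150; w–vi: (89 + 13)/1200 = 0.0850.
Expected DCO frequency = 0.2150 × 0.0850 ≈ 0.01827; observed = 13/1200 ≈ 0.01083.
Coefficient of coincidence = 0.01083/0.01827 ≈ 0.59; interference = 1 − 0.59 = 0.41.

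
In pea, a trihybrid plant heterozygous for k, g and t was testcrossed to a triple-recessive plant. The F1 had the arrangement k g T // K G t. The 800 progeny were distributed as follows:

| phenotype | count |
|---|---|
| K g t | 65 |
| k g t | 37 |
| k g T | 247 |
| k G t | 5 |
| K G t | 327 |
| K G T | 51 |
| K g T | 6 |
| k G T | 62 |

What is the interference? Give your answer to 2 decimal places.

The two rarest classes, K g T and k G t, are the double crossovers. Comparing them with the parentals, only the k allele has switched, so k is the middle locus and the order is g – k – t.
g–k: (127 + 11)/800 = 0.1725; k–t: (88 + 11)/800 = 0.1237.
Expected DCO frequency = 0.1725 × 0.1237 ≈ 0.02134; observed = 11/800 ≈ 0.01375.
Coefficient of coincidence = 0.01375/0.02134 ≈ 0.64; interference = 1 − 0.64 = 0.36.

0.36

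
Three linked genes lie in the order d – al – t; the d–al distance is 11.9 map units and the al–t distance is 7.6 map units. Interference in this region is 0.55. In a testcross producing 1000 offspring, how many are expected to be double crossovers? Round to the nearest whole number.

4

Map distances give recombination frequencies of 0.119 and 0.076 for the two intervals.
With interference 0.55 (so coincidence = 0.45), expected double-crossover frequency = 0.119 × 0.076 × 0.45 = 0.00407.
Expected number = 0.00407 × 1000 = 4.07 ≈ 4.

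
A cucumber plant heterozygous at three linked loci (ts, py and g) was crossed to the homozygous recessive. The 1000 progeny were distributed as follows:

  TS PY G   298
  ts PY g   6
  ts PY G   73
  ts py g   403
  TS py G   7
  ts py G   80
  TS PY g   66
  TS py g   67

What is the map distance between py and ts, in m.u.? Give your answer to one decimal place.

The two most frequent reciprocal classes, TS PY G and ts py g, are the parental types, so the F1 was TS PY G / ts py g.
The two rarest classes, TS py G and ts PY g, are the double crossovers. Comparing them with the parentals, only the py allele has switched, so py is the middle locus and the order is ts – py – g.
Crossovers in the ts–py interval produce the single-crossover classes ts PY G and TS py g (73 + 67 = 140) plus the double crossovers (13).
RF(ts–py) = (140 + 13) / 1000 = 153/1000 = 0.1530 → 15.3 m.u.

15.3 m.u.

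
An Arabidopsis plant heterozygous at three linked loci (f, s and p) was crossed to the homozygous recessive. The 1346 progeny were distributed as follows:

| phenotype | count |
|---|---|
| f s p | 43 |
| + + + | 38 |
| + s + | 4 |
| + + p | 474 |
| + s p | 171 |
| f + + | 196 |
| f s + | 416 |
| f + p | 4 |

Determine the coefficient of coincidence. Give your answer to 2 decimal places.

The two most frequent reciprocal classes, f s + and + + p, are the parental types, so the F1 was f s + / + + p.
The two rarest classes, + s + and f + p, are the double crossovers. Comparing them with the parentals, only the f allele has switched, so f is the middle locus and the order is p – f – s.
p–f: (81 + 8)/1346 = 0.0661; f–s: (367 + 8)/1346 = 0.2786.
Expected DCO frequency = 0.0661 × 0.2786 ≈ 0.01842; observed = 8/1346 ≈ 0.00594.
Coefficient of coincidence = 0.00594/0.01842 ≈ 0.32.

0.32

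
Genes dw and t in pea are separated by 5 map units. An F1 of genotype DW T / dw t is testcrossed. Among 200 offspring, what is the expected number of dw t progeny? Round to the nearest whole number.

95

A map distance of 5 map units corresponds to a recombination frequency of 0.050.
The F1 is DW T / dw t, so dw t is a parental gamete class with expected frequency (1 − r)/2 = 0.950/2 = 0.4750.
Expected number = 0.4750 × 200 = 95.00 ≈ 95.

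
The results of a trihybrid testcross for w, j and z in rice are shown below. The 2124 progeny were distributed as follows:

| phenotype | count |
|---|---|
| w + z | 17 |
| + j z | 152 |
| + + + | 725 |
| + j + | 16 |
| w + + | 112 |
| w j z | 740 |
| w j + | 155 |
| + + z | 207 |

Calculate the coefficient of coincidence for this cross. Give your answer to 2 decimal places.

0.60

The two most frequent reciprocal classes, + + + and w j z, are the parental types, so the F1 was + + + / w j z.
The two rarest classes, + j + and w + z, are the double crossovers. Comparing them with the parentals, only the j allele has switched, so j is the middle locus and the order is w – j – z.
w–j: (264 + 33)/2124 = 0.1398; j–z: (362 + 33)/2124 = 0.1860.
Expected DCO frequency = 0.1398 × 0.1860 ≈ 0.02600; observed = 33/2124 ≈ 0.01554.
Coefficient of coincidence = 0.01554/0.02600 ≈ 0.60.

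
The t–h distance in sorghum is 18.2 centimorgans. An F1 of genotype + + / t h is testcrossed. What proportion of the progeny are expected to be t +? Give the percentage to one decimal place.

A map distance of 18.2 centimorgans corresponds to a recombination frequency of 0.182.
The F1 is + + / t h, so t + is a recombinant gamete class with expected frequency r/2 = 0.182/2 = 0.0910.
That is 0.0910 = 9.1% of the progeny.

9.1%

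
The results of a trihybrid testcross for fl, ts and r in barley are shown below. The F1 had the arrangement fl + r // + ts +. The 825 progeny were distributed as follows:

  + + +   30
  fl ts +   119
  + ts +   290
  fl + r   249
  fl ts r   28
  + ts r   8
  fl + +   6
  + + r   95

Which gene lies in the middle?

The two rarest classes, fl + + and + ts r, are the double crossovers. Comparing them with the parentals, only the r allele has switched, so r is the middle locus and the order is fl – r – ts.

r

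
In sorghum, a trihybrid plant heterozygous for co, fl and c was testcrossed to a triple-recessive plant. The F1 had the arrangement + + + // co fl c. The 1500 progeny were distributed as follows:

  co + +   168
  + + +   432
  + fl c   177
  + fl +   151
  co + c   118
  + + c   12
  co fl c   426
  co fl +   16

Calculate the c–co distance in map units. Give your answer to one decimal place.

24.9 map units

The two rarest classes, + + c and co fl +, are the double crossovers. Comparing them with the parentals, only the c allele has switched, so c is the middle locus and the order is fl – c – co.
Crossovers in the c–co interval produce the single-crossover classes co + + and + fl c (168 + 177 = 345) plus the double crossovers (28).
RF(c–co) = (345 + 28) / 1500 = 373/1500 = 0.2487 → 24.9 map units.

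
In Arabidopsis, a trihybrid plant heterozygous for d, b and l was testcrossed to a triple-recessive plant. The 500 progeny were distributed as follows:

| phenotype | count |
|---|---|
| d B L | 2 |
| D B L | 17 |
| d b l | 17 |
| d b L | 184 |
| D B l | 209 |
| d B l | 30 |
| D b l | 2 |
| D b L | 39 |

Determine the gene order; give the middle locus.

b

The two most frequent reciprocal classes, D B l and d b L, are the parental types, so the F1 was D B l / d b L.
The two rarest classes, D b l and d B L, are the double crossovers. Comparing them with the parentals, only the b allele has switched, so b is the middle locus and the order is l – b – d.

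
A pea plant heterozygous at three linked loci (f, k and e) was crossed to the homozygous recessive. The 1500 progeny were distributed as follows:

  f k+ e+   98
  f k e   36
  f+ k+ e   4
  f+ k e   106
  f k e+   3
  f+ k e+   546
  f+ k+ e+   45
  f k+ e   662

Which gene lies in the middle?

The two most frequent reciprocal classes, f k+ e and f+ k e+, are the parental types, so the F1 was f k+ e / f+ k e+.
The two rarest classes, f+ k+ e and f k e+, are the double crossovers. Comparing them with the parentals, only the f allele has switched, so f is the middle locus and the order is k – f – e.

f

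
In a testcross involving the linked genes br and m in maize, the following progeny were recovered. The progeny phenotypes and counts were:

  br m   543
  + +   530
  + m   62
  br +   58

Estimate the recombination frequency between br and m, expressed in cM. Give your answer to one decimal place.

10.1 cM

The two most frequent classes, + + (530) and br m (543), are the parental types, so the F1 was + + / br m.
The recombinant classes are + m and br +: 62 + 58 = 120.
Recombination frequency = 120/1193 = 0.1006 ≈ 10.1%, i.e. 10.1 cM.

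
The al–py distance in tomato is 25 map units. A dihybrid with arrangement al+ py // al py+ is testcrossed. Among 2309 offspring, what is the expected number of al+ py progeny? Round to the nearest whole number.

866

A map distance of 25 map units corresponds to a recombination frequency of 0.250.
The F1 is al+ py / al py+, so al+ py is a parental gamete class with expected frequency (1 − r)/2 = 0.750/2 = 0.3750.
Expected number = 0.3750 × 2309 = 865.88 ≈ 866.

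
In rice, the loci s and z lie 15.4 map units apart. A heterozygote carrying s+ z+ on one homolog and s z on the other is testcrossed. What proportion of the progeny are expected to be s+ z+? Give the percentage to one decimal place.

42.3%

A map distance of 15.4 map units corresponds to a recombination frequency of 0.154.
The F1 is s+ z+ / s z, so s+ z+ is a parental gamete class with expected frequency (1 − r)/2 = 0.846/2 = 0.4230.
That is 0.4230 = 42.3% of the progeny.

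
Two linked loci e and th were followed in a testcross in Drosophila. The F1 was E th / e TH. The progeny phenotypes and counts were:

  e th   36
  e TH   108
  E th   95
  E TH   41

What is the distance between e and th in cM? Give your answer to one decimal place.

27.5 cM

The recombinant classes are E TH and e th: 41 + 36 = 77.
Recombination frequency = 77/280 = 0.2750 ≈ 27.5%, i.e. 27.5 cM.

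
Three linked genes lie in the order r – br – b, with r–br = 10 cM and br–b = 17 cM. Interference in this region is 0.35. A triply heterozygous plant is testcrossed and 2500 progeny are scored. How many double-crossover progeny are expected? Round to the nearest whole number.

Map distances give recombination frequencies of 0.100 and 0.170 for the two intervals.
With interference 0.35 (so coincidence = 0.65), expected double-crossover frequency = 0.100 × 0.170 × 0.65 = 0.01105.
Expected number = 0.01105 × 2500 = 27.63 ≈ 28.

28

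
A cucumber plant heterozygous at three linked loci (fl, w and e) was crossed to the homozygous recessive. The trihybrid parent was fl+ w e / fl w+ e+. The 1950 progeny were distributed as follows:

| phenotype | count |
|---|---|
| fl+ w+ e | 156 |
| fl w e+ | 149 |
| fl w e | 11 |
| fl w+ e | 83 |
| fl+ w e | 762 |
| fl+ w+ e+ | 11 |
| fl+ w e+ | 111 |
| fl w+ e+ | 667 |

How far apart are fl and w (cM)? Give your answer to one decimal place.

16.8 cM

The two rarest classes, fl w e and fl+ w+ e+, are the double crossovers. Comparing them with the parentals, only the fl allele has switched, so fl is the middle locus and the order is e – fl – w.
Crossovers in the fl–w interval produce the single-crossover classes fl+ w+ e and fl w e+ (156 + 149 = 305) plus the double crossovers (22).
RF(fl–w) = (305 + 22) / 1950 = 327/1950 = 0.1677 → 16.8 cM.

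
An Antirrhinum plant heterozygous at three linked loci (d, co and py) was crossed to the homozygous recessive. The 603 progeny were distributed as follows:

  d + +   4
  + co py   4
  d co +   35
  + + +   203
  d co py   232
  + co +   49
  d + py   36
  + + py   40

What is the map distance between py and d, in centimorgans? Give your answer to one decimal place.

The two most frequent reciprocal classes, + + + and d co py, are the parental types, so the F1 was + + + / d co py.
The two rarest classes, d + + and + co py, are the double crossovers. Comparing them with the parentals, only the d allele has switched, so d is the middle locus and the order is py – d – co.
Crossovers in the py–d interval produce the single-crossover classes + + py and d co + (40 + 35 = 75) plus the double crossovers (8).
RF(py–d) = (75 + 8) / 603 = 83/603 = 0.1376 → 13.8 centimorgans.

13.8 centimorgans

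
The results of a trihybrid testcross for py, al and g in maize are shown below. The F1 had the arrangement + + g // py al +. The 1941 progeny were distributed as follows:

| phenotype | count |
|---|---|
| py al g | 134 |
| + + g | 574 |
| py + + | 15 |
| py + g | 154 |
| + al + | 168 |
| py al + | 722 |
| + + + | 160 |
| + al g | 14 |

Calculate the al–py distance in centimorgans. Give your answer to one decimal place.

18.1 centimorgans

The two rarest classes, + al g and py + +, are the double crossovers. Comparing them with the parentals, only the al allele has switched, so al is the middle locus and the order is g – al – py.
Crossovers in the al–py interval produce the single-crossover classes py + g and + al + (154 + 168 = 322) plus the double crossovers (29).
RF(al–py) = (322 + 29) / 1941 = 351/1941 = 0.1808 → 18.1 centimorgans.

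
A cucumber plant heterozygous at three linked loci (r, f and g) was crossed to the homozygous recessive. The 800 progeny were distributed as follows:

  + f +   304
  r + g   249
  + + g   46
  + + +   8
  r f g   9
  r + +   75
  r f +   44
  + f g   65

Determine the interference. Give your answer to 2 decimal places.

The two most frequent reciprocal classes, + f + and r + g, are the parental types, so the F1 was + f + / r + g.
The two rarest classes, + + + and r f g, are the double crossovers. Comparing them with the parentals, only the f allele has switched, so f is the middle locus and the order is g – f – r.
g–f: (140 + 17)/800 = 0.1963; f–r: (90 + 17)/800 = 0.1338.
Expected DCO frequency = 0.1963 × 0.1338 ≈ 0.02626; observed = 17/800 ≈ 0.02125.
Coefficient of coincidence = 0.02125/0.02626 ≈ 0.81; interference = 1 − 0.81 = 0.19.

0.19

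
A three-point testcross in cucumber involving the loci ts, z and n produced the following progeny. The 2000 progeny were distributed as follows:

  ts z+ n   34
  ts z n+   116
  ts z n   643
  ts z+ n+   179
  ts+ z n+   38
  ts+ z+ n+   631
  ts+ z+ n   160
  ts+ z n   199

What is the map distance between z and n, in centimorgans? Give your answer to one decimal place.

The two most frequent reciprocal classes, ts+ z+ n+ and ts z n, are the parental types, so the F1 was ts+ z+ n+ / ts z n.
The two rarest classes, ts+ z n+ and ts z+ n, are the double crossovers. Comparing them with the parentals, only the z allele has switched, so z is the middle locus and the order is ts – z – n.
Crossovers in the z–n interval produce the single-crossover classes ts+ z+ n and ts z n+ (160 + 116 = 276) plus the double crossovers (72).
RF(z–n) = (276 + 72) / 2000 = 348/2000 = 0.1740 → 17.4 centimorgans.

17.4 centimorgans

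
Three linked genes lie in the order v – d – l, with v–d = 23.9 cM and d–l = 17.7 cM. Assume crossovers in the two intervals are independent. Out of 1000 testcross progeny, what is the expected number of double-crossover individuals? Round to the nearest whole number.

42

Map distances give recombination frequencies of 0.239 and 0.177 for the two intervals.
With no interference, expected double-crossover frequency = 0.239 × 0.177 = 0.04230.
Expected number = 0.04230 × 1000 = 42.30 ≈ 42.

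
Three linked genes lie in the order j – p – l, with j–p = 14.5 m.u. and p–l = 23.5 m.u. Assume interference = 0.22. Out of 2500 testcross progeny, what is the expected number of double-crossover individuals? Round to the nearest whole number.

Map distances give recombination frequencies of 0.145 and 0.235 for the two intervals.
With interference 0.22 (so coincidence = 0.78), expected double-crossover frequency = 0.145 × 0.235 × 0.78 = 0.02658.
Expected number = 0.02658 × 2500 = 66.45 ≈ 66.

66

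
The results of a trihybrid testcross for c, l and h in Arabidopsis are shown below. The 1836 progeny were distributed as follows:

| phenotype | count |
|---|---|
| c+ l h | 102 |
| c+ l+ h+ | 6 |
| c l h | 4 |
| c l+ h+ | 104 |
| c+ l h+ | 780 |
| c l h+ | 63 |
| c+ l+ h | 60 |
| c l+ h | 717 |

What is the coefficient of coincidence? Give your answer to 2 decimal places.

The two most frequent reciprocal classes, c l+ h and c+ l h+, are the parental types, so the F1 was c l+ h / c+ l h+.
The two rarest classes, c l h and c+ l+ h+, are the double crossovers. Comparing them with the parentals, only the l allele has switched, so l is the middle locus and the order is h – l – c.
h–l: (206 + 10)/1836 = 0.1176; l–c: (123 + 10)/1836 = 0.0724.
Expected DCO frequency = 0.1176 × 0.0724 ≈ 0.00851; observed = 10/1836 ≈ 0.00545.
Coefficient of coincidence = 0.00545/0.00851 ≈ 0.64.

0.64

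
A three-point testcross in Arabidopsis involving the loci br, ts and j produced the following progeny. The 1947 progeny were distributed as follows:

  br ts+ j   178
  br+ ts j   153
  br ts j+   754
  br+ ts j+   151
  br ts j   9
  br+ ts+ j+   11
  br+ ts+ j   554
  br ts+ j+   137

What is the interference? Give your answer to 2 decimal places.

The two most frequent reciprocal classes, br+ ts+ j and br ts j+, are the parental types, so the F1 was br+ ts+ j / br ts j+.
The two rarest classes, br+ ts+ j+ and br ts j, are the double crossovers. Comparing them with the parentals, only the j allele has switched, so j is the middle locus and the order is br – j – ts.
br–j: (329 + 20)/1947 = 0.1793; j–ts: (290 + 20)/1947 = 0.1592.
Expected DCO frequency = 0.1793 × 0.1592 ≈ 0.02854; observed = 20/1947 ≈ 0.01027.
Coefficient of coincidence = 0.01027/0.02854 ≈ 0.36; interference = 1 − 0.36 = 0.64.

0.64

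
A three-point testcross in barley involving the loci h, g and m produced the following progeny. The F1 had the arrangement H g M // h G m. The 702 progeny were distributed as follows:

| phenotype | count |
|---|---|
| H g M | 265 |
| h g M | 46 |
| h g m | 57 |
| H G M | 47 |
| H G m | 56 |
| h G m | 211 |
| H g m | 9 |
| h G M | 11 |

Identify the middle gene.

The two rarest classes, H g m and h G M, are the double crossovers. Comparing them with the parentals, only the m allele has switched, so m is the middle locus and the order is h – m – g.

m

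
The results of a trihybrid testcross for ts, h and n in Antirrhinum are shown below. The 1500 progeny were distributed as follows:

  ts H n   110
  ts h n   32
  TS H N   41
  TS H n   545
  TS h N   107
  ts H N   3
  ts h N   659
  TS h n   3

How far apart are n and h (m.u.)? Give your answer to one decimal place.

5.3 m.u.

The two most frequent reciprocal classes, ts h N and TS H n, are the parental types, so the F1 was ts h N / TS H n.
The two rarest classes, ts H N and TS h n, are the double crossovers. Comparing them with the parentals, only the h allele has switched, so h is the middle locus and the order is n – h – ts.
Crossovers in the n–h interval produce the single-crossover classes ts h n and TS H N (32 + 41 = 73) plus the double crossovers (6).
RF(n–h) = (73 + 6) / 1500 = 79/1500 = 0.0527 → 5.3 m.u.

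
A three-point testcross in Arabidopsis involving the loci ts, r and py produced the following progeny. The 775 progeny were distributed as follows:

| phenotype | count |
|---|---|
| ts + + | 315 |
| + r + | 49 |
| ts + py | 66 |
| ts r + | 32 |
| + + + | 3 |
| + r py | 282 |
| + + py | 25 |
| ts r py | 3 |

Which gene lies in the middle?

The two most frequent reciprocal classes, + r py and ts + +, are the parental types, so the F1 was + r py / ts + +.
The two rarest classes, ts r py and + + +, are the double crossovers. Comparing them with the parentals, only the ts allele has switched, so ts is the middle locus and the order is r – ts – py.

ts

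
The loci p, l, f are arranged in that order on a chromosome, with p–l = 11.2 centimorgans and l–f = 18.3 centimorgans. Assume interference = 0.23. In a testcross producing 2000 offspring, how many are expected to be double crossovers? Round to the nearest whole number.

Map distances give recombination frequencies of 0.112 and 0.183 for the two intervals.
With interference 0.23 (so coincidence = 0.77), expected double-crossover frequency = 0.112 × 0.183 × 0.77 = 0.01578.
Expected number = 0.01578 × 2000 = 31.56 ≈ 32.

32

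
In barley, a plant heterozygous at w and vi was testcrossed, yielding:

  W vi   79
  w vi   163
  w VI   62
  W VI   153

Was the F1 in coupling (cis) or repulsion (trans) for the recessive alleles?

cis

The two most frequent classes are W VI (153) and w vi (163); these are the parental (non-recombinant) types.
So the F1 carried W VI on one chromosome and w vi on the other — the recessive alleles are on the same chromosome (cis / coupling).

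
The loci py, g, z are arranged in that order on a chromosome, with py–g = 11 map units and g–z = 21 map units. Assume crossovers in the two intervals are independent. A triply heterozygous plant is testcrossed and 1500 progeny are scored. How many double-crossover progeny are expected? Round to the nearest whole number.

Map distances give recombination frequencies of 0.110 and 0.210 for the two intervals.
With no interference, expected double-crossover frequency = 0.110 × 0.210 = 0.02310.
Expected number = 0.02310 × 1500 = 34.65 ≈ 35.

35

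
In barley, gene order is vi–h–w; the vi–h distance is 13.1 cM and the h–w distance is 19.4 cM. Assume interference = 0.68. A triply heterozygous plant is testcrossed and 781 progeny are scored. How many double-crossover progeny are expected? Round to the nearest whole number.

6

Map distances give recombination frequencies of 0.131 and 0.194 for the two intervals.
With interference 0.68 (so coincidence = 0.32), expected double-crossover frequency = 0.131 × 0.194 × 0.32 = 0.00813.
Expected number = 0.00813 × 781 = 6.35 ≈ 6.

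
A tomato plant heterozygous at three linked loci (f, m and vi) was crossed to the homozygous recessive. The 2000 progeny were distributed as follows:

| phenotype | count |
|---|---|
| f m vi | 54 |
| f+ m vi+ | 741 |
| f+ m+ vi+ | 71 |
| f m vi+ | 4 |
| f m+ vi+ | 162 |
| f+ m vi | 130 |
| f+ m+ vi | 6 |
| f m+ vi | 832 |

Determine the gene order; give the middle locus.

The two most frequent reciprocal classes, f+ m vi+ and f m+ vi, are the parental types, so the F1 was f+ m vi+ / f m+ vi.
The two rarest classes, f m vi+ and f+ m+ vi, are the double crossovers. Comparing them with the parentals, only the f allele has switched, so f is the middle locus and the order is vi – f – m.

f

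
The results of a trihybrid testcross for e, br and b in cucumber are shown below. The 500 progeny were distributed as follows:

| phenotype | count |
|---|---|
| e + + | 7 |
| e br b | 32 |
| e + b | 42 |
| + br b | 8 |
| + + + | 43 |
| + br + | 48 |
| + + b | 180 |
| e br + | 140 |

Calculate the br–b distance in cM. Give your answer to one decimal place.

The two most frequent reciprocal classes, + + b and e br +, are the parental types, so the F1 was + + b / e br +.
The two rarest classes, + br b and e + +, are the double crossovers. Comparing them with the parentals, only the br allele has switched, so br is the middle locus and the order is e – br – b.
Crossovers in the br–b interval produce the single-crossover classes + + + and e br b (43 + 32 = 75) plus the double crossovers (15).
RF(br–b) = (75 + 15) / 500 = 90/500 = 0.1800 → 18.0 cM.

18.0 cM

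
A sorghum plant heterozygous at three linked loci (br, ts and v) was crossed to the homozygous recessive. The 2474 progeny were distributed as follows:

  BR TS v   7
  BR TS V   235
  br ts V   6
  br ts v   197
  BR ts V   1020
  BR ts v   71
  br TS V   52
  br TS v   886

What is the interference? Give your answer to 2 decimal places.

The two most frequent reciprocal classes, br TS v and BR ts V, are the parental types, so the F1 was br TS v / BR ts V.
The two rarest classes, BR TS v and br ts V, are the double crossovers. Comparing them with the parentals, only the br allele has switched, so br is the middle locus and the order is ts – br – v.
ts–br: (432 + 13)/2474 = 0.1799; br–v: (123 + 13)/2474 = 0.0550.
Expected DCO frequency = 0.1799 × 0.0550 ≈ 0.00989; observed = 13/2474 ≈ 0.00525.
Coefficient of coincidence = 0.00525/0.00989 ≈ 0.53; interference = 1 − 0.53 = 0.47.

0.47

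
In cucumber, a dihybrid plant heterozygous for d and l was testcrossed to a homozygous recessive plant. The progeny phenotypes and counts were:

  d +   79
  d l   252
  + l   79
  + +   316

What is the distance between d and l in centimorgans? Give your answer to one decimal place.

The two most frequent classes, + + (316) and d l (252), are the parental types, so the F1 was + + / d l.
The recombinant classes are + l and d +: 79 + 79 = 158.
Recombination frequency = 158/726 = 0.2176 ≈ 21.8%, i.e. 21.8 centimorgans.

21.8 centimorgans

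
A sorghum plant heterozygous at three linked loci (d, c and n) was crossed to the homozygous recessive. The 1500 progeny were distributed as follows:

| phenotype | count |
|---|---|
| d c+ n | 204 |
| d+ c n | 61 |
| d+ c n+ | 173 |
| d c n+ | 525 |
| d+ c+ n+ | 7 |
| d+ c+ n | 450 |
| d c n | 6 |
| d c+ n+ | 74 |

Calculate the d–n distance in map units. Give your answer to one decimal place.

The two most frequent reciprocal classes, d c n+ and d+ c+ n, are the parental types, so the F1 was d c n+ / d+ c+ n.
The two rarest classes, d c n and d+ c+ n+, are the double crossovers. Comparing them with the parentals, only the n allele has switched, so n is the middle locus and the order is d – n – c.
Crossovers in the d–n interval produce the single-crossover classes d+ c n+ and d c+ n (173 + 204 = 377) plus the double crossovers (13).
RF(d–n) = (377 + 13) / 1500 = 390/1500 = 0.2600 → 26.0 map units.

26.0 map units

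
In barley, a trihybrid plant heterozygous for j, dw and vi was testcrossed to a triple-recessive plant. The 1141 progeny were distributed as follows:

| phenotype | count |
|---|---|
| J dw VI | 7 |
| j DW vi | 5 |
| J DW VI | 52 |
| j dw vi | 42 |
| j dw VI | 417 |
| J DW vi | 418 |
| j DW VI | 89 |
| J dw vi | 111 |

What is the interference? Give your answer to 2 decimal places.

0.39

The two most frequent reciprocal classes, J DW vi and j dw VI, are the parental types, so the F1 was J DW vi / j dw VI.
The two rarest classes, j DW vi and J dw VI, are the double crossovers. Comparing them with the parentals, only the j allele has switched, so j is the middle locus and the order is vi – j – dw.
vi–j: (94 + 12)/1141 = 0.0929; j–dw: (200 + 12)/1141 = 0.1858.
Expected DCO frequency = 0.0929 × 0.1858 ≈ 0.01726; observed = 12/1141 ≈ 0.01052.
Coefficient of coincidence = 0.01052/0.01726 ≈ 0.61; interference = 1 − 0.61 = 0.39.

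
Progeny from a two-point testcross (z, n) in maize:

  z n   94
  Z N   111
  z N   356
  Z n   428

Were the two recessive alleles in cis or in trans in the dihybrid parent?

The two most frequent classes are Z n (428) and z N (356); these are the parental (non-recombinant) types.
So the F1 carried Z n on one chromosome and z N on the other — the recessive alleles are on opposite chromosomes (trans / repulsion).

trans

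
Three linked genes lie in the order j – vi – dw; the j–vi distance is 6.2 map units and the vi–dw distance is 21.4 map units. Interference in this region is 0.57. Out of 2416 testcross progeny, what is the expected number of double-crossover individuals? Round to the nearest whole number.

Map distances give recombination frequencies of 0.062 and 0.214 for the two intervals.
With interference 0.57 (so coincidence = 0.43), expected double-crossover frequency = 0.062 × 0.214 × 0.43 = 0.00571.
Expected number = 0.00571 × 2416 = 13.78 ≈ 14.

14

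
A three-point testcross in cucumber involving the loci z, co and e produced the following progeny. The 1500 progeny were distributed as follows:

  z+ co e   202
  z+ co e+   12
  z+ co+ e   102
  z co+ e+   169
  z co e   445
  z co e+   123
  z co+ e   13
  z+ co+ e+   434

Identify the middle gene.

co

The two most frequent reciprocal classes, z co e and z+ co+ e+, are the parental types, so the F1 was z co e / z+ co+ e+.
The two rarest classes, z co+ e and z+ co e+, are the double crossovers. Comparing them with the parentals, only the co allele has switched, so co is the middle locus and the order is z – co – e.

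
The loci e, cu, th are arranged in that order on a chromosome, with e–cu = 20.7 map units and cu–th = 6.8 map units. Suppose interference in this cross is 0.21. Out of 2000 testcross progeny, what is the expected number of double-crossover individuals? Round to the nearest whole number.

22

Map distances give recombination frequencies of 0.207 and 0.068 for the two intervals.
With interference 0.21 (so coincidence = 0.79), expected double-crossover frequency = 0.207 × 0.068 × 0.79 = 0.01112.
Expected number = 0.01112 × 2000 = 22.24 ≈ 22.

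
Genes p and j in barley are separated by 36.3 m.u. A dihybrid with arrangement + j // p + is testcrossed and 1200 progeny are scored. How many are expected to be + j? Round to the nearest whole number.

382

A map distance of 36.3 m.u. corresponds to a recombination frequency of 0.363.
The F1 is + j / p +, so + j is a parental gamete class with expected frequency (1 − r)/2 = 0.637/2 = 0.3185.
Expected number = 0.3185 × 1200 = 382.20 ≈ 382.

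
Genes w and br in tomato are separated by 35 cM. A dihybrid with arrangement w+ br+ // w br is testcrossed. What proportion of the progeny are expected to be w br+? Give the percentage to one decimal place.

17.5%

A map distance of 35 cM corresponds to a recombination frequency of 0.350.
The F1 is w+ br+ / w br, so w br+ is a recombinant gamete class with expected frequency r/2 = 0.350/2 = 0.1750.
That is 0.1750 = 17.5% of the progeny.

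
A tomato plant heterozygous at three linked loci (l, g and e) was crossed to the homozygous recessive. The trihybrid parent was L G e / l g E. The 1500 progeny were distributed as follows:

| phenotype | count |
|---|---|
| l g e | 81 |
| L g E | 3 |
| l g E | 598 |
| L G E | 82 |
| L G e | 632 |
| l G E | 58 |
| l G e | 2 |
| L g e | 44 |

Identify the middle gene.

l

The two rarest classes, l G e and L g E, are the double crossovers. Comparing them with the parentals, only the l allele has switched, so l is the middle locus and the order is e – l – g.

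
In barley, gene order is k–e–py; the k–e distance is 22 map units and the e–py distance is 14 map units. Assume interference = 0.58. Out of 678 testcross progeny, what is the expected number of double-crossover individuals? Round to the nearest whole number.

Map distances give recombination frequencies of 0.220 and 0.140 for the two intervals.
With interference 0.58 (so coincidence = 0.42), expected double-crossover frequency = 0.220 × 0.140 × 0.42 = 0.01294.
Expected number = 0.01294 × 678 = 8.77 ≈ 9.

9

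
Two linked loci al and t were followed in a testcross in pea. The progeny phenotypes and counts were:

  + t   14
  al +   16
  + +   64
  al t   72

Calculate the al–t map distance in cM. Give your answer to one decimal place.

The two most frequent classes, + + (64) and al t (72), are the parental types, so the F1 was + + / al t.
The recombinant classes are + t and al +: 14 + 16 = 30.
Recombination frequency = 30/166 = 0.1807 ≈ 18.1%, i.e. 18.1 cM.

18.1 cM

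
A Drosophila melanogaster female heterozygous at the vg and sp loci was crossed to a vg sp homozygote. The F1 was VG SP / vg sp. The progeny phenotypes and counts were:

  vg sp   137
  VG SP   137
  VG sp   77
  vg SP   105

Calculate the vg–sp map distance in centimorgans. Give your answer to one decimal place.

The recombinant classes are VG sp and vg SP: 77 + 105 = 182.
Recombination frequency = 182/456 = 0.3991 ≈ 39.9%, i.e. 39.9 centimorgans.

39.9 centimorgans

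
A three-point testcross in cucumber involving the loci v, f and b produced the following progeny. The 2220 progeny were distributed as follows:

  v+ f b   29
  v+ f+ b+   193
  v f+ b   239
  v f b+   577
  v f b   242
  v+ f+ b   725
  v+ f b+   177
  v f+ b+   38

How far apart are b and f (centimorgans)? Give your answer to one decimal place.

The two most frequent reciprocal classes, v+ f+ b and v f b+, are the parental types, so the F1 was v+ f+ b / v f b+.
The two rarest classes, v+ f b and v f+ b+, are the double crossovers. Comparing them with the parentals, only the f allele has switched, so f is the middle locus and the order is v – f – b.
Crossovers in the f–b interval produce the single-crossover classes v+ f+ b+ and v f b (193 + 242 = 435) plus the double crossovers (67).
RF(f–b) = (435 + 67) / 2220 = 502/2220 = 0.2261 → 22.6 centimorgans.

22.6 centimorgans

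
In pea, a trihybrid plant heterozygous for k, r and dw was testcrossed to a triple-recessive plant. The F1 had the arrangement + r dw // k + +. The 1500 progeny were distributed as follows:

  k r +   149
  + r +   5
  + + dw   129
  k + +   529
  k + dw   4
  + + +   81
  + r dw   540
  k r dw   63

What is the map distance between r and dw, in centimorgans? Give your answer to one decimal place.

The two rarest classes, + r + and k + dw, are the double crossovers. Comparing them with the parentals, only the dw allele has switched, so dw is the middle locus and the order is r – dw – k.
Crossovers in the r–dw interval produce the single-crossover classes + + dw and k r + (129 + 149 = 278) plus the double crossovers (9).
RF(r–dw) = (278 + 9) / 1500 = 287/1500 = 0.1913 → 19.1 centimorgans.

19.1 centimorgans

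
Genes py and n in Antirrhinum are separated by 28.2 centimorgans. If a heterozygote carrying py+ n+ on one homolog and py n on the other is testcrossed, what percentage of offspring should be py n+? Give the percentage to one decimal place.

14.1%

A map distance of 28.2 centimorgans corresponds to a recombination frequency of 0.282.
The F1 is py+ n+ / py n, so py n+ is a recombinant gamete class with expected frequency r/2 = 0.282/2 = 0.1410.
That is 0.1410 = 14.1% of the progeny.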